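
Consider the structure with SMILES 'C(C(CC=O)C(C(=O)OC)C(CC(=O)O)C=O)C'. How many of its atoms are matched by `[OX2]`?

2

The query [OX2] means: aliphatic oxygen with two total connections — ether, hydroxyl, or ester single-bond O.
Check the 18 heavy atoms by environment: 8× C (X4) → no; 4× C (X3) → no; 4× O (X1) → no; 2× O (X2) → match.
That gives 2 matching atoms.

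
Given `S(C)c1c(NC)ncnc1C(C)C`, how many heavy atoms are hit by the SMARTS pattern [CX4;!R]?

Check the 13 heavy atoms by environment: 2× n (aromatic, X2, in 6-ring) → no; 4× c (aromatic, X3, in 6-ring) → no; 5× C (X4, acyclic) → match; 1× S (X2, acyclic) → no; 1× N (X3, acyclic) → no.
That gives 5 matching atoms.

5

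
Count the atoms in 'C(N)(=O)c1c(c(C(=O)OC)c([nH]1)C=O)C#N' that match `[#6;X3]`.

7

The query [#6;X3] means: any carbon (aromatic or not) with three total connections.
Check the 16 heavy atoms by environment: 1× n (aromatic, X3) → no; 4× c (aromatic, X3) → match; 3× C (X3) → match; 3× O (X1) → no; 1× O (X2) → no; 1× C (X4) → no; 1× N (X3) → no; 1× C (X2) → no; 1× N (X1) → no.
Summing the matching environments: 4 + 3 = 7 matching atoms.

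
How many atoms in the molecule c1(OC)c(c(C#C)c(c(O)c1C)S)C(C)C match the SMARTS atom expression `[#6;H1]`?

2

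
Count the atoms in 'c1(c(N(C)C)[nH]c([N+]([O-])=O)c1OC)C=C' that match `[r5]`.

5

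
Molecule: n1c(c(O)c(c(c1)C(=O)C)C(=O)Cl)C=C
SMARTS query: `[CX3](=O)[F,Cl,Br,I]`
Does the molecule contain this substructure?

Yes

The pattern [CX3](=O)[F,Cl,Br,I] describes a carbonyl carbon bonded to a halogen — an acyl halide.
The molecule carries an acyl chloride (-C(=O)Cl), whose atoms satisfy every constraint of the query, so the pattern matches.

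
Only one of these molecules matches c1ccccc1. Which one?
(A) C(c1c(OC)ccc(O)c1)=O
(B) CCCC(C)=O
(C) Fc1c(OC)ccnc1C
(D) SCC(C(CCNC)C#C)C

c1ccccc1 describes six aromatic carbons in a ring (a benzene ring).
(A) contains the required atom environment, so the pattern matches.
(B) has a methyl group (-CH3) but no six-membered all-carbon aromatic ring is present.
(C) has a methyl group (-CH3) but no six-membered all-carbon aromatic ring is present.
(D) has a methyl group (-CH3) but no six-membered all-carbon aromatic ring is present.
So the answer is (A).

A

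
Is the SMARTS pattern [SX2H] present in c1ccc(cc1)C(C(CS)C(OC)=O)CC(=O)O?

Yes

The pattern [SX2H] describes an aliphatic sulfur with two connections, one being H — a thiol.
The molecule carries a thiol (-SH), whose atoms satisfy every constraint of the query, so the pattern matches.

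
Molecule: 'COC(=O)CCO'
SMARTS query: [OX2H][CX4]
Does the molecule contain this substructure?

The pattern [OX2H][CX4] describes a hydroxyl oxygen bound to an sp3 (X4) carbon — an aliphatic alcohol.
The molecule carries a hydroxyl group (-OH), whose atoms satisfy every constraint of the query, so the pattern matches.

Yes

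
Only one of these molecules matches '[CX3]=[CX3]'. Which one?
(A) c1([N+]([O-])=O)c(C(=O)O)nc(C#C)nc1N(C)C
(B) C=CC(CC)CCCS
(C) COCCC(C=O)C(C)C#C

B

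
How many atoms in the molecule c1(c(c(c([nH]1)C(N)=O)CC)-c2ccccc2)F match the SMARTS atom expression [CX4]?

2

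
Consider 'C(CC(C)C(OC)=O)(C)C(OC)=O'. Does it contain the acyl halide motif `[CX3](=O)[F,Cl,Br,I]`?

No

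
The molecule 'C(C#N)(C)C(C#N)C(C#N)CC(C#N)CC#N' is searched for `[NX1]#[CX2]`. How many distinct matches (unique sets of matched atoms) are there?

5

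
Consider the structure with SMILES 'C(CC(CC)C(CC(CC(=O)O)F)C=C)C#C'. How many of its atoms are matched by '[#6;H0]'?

2

The query [#6;H0] means: any carbon with no attached hydrogen.
Check the 17 heavy atoms by environment: 6× C (H2) → no; 5× C (H1) → no; 2× C (H0) → match; 1× O (H0) → no; 1× O (H1) → no; 1× F (H0) → no; 1× C (H3) → no.
That gives 2 matching atoms.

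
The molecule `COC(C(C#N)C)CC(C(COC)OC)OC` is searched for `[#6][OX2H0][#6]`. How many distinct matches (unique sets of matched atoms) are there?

[#6][OX2H0][#6] is the SMARTS for an ether: an aliphatic oxygen bridging two carbons with no H on the oxygen.
The molecule carries 4 separate instances of a methoxy ether (-OCH3) meeting every constraint; each maps to a distinct set of atoms, giving 4 matches.

4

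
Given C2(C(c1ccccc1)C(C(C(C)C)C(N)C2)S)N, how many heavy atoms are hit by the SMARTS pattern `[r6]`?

12

Check the 18 heavy atoms by environment: 6× C (in 6-ring) → match; 2× N (acyclic) → no; 1× S (acyclic) → no; 3× C (acyclic) → no; 6× c (aromatic, in 6-ring) → match.
Summing the matching environments: 6 + 6 = 12 matching atoms.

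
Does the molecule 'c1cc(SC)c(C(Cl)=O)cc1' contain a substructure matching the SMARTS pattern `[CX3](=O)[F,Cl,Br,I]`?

Yes

The pattern [CX3](=O)[F,Cl,Br,I] describes a carbonyl carbon bonded to a halogen — an acyl halide.
The molecule carries an acyl chloride (-C(=O)Cl), whose atoms satisfy every constraint of the query, so the pattern matches.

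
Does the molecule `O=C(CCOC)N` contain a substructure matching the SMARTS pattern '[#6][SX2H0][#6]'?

No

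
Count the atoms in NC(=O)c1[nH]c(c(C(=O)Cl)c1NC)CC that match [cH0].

The query [cH0] means: aromatic carbon with no attached hydrogen (substituted or ring-fusion).
Check the 15 heavy atoms by environment: 1× n (aromatic, H1) → no; 4× c (aromatic, H0) → match; 2× C (H0) → no; 2× O (H0) → no; 1× N (H2) → no; 1× Cl (H0) → no; 1× C (H2) → no; 2× C (H3) → no; 1× N (H1) → no.
That gives 4 matching atoms.

4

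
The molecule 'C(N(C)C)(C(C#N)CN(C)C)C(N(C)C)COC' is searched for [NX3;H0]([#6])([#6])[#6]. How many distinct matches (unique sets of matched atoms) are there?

[NX3;H0]([#6])([#6])[#6] is the SMARTS for a tertiary amine: a trivalent nitrogen with no H, bonded to three carbons.
The molecule carries 3 separate instances of a dimethylamino group (-N(CH3)2) meeting every constraint; each maps to a distinct set of atoms, giving 3 matches.

3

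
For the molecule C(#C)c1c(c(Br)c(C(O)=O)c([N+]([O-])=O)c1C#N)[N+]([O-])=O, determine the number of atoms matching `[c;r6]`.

6

The query [c;r6] means: aromatic carbon that belongs to a six-membered ring.
Check the 20 heavy atoms by environment: 6× c (aromatic, in 6-ring) → match; 4× C (acyclic) → no; 1× N (acyclic) → no; 1× Br (acyclic) → no; 2× N (charge +1, acyclic) → no; 2× O (charge -1, acyclic) → no; 4× O (acyclic) → no.
That gives 6 matching atoms.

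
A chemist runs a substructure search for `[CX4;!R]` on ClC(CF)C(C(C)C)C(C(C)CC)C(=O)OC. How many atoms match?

12

The query [CX4;!R] means: aliphatic carbon with four total connections, not in a ring.
Check the 17 heavy atoms by environment: 12× C (X4, acyclic) → match; 1× Cl (X1, acyclic) → no; 1× C (X3, acyclic) → no; 1× O (X1, acyclic) → no; 1× O (X2, acyclic) → no; 1× F (X1, acyclic) → no.
That gives 12 matching atoms.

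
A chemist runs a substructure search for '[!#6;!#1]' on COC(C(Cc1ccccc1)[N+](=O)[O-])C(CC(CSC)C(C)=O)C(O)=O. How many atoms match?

8

The query [!#6;!#1] means: not carbon and not hydrogen — any heteroatom.
Check the 26 heavy atoms by environment: 12× C → no; 1× S → match; 5× O → match; 6× c (aromatic) → no; 1× N (charge +1) → match; 1× O (charge -1) → match.
Summing the matching environments: 1 + 5 + 1 + 1 = 8 matching atoms.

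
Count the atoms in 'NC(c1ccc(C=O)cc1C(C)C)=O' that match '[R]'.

6

The query [R] means: R matches any atom that is part of a ring.
Check the 14 heavy atoms by environment: 6× c (aromatic, in 6-ring) → match; 5× C (acyclic) → no; 2× O (acyclic) → no; 1× N (acyclic) → no.
That gives 6 matching atoms.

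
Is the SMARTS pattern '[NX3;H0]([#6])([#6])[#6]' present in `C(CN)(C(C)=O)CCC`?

The pattern [NX3;H0]([#6])([#6])[#6] describes a trivalent nitrogen with no H, bonded to three carbons — a tertiary amine.
The closest candidate here is a primary amino group (-NH2), but the nitrogen has H2, not H0 with three carbons. No other fragment satisfies the full query, so there is no match.

No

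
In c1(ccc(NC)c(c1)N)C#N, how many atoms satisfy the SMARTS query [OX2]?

0

Check the 11 heavy atoms by environment: 6× c (aromatic, X3) → no; 1× C (X2) → no; 1× N (X1) → no; 2× N (X3) → no; 1× C (X4) → no.
No environment satisfies the query, so 0 matching atoms.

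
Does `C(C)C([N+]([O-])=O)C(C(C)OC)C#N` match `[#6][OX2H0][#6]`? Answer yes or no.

Yes

The pattern [#6][OX2H0][#6] describes an aliphatic oxygen bridging two carbons with no H on the oxygen — an ether.
The molecule carries a methoxy ether (-OCH3), whose atoms satisfy every constraint of the query, so the pattern matches.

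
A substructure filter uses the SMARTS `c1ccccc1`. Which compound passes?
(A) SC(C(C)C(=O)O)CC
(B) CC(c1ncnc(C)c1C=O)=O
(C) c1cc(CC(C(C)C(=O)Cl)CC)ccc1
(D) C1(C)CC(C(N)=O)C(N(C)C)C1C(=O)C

c1ccccc1 describes six aromatic carbons in a ring (a benzene ring).
(A) has a methyl group (-CH3) but no six-membered all-carbon aromatic ring is present.
(B) has a methyl group (-CH3) but no six-membered all-carbon aromatic ring is present.
(C) contains a phenyl ring, which satisfies every atom and bond constraint.
(D) has a methyl group (-CH3) but no six-membered all-carbon aromatic ring is present.
So the answer is (C).

C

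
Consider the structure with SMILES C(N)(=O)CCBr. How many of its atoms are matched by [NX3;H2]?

The query [NX3;H2] means: aliphatic N with 3 total connections, two of them H — an -NH2 nitrogen (amine or amide).
Check the 6 heavy atoms by environment: 2× C (H2, X4) → no; 1× Br (H0, X1) → no; 1× C (H0, X3) → no; 1× O (H0, X1) → no; 1× N (H2, X3) → match.
That gives 1 matching atom.

1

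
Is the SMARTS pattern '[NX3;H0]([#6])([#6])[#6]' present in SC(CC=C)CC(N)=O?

No

The pattern [NX3;H0]([#6])([#6])[#6] describes a trivalent nitrogen with no H, bonded to three carbons — a tertiary amine.
The closest candidate here is a primary amide (-C(=O)NH2), but the amide nitrogen has H2 and only one carbon neighbour. No other fragment satisfies the full query, so there is no match.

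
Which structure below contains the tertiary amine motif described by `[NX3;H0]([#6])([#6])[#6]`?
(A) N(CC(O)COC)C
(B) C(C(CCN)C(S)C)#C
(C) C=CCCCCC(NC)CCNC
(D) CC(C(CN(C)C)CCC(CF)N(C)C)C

D

[NX3;H0]([#6])([#6])[#6] describes a trivalent nitrogen with no H, bonded to three carbons (a tertiary amine).
(A) has an N-methylamino group (-NHCH3) but the nitrogen still has one H (H1), not H0.
(B) has a primary amino group (-NH2) but the nitrogen has H2, not H0 with three carbons.
(C) has an N-methylamino group (-NHCH3) but the nitrogen still has one H (H1), not H0.
(D) contains a dimethylamino group (-N(CH3)2), which satisfies every atom and bond constraint.
So the answer is (D).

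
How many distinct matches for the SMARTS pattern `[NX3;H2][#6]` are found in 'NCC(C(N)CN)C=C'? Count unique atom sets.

[NX3;H2][#6] is the SMARTS for a primary amine: a trivalent nitrogen with two H attached to carbon.
The molecule carries 3 separate instances of a primary amino group (-NH2) meeting every constraint; each maps to a distinct set of atoms, giving 3 matches.

3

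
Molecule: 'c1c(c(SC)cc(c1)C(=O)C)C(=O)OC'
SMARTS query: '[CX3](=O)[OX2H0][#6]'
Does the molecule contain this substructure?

Yes

The pattern [CX3](=O)[OX2H0][#6] describes a carbonyl carbon bonded to an oxygen that is itself bonded to carbon (no H on that O) — an ester.
The molecule carries a methyl-ester group (-C(=O)OCH3), whose atoms satisfy every constraint of the query, so the pattern matches.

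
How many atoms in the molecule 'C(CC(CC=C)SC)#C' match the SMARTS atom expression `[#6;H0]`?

1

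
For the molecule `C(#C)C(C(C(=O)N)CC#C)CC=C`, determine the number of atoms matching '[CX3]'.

3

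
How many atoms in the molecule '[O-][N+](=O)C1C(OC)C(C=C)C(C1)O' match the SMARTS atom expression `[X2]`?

2

The query [X2] means: any atom with exactly two total connections (bonds + H).
Check the 13 heavy atoms by environment: 6× C (X4) → no; 1× N (charge +1, X3) → no; 1× O (charge -1, X1) → no; 1× O (X1) → no; 2× C (X3) → no; 2× O (X2) → match.
That gives 2 matching atoms.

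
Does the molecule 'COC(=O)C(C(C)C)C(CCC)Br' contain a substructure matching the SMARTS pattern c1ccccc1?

The pattern c1ccccc1 describes six aromatic carbons in a ring — a benzene ring.
The closest candidate here is a methyl group (-CH3), but no six-membered all-carbon aromatic ring is present. No other fragment satisfies the full query, so there is no match.

No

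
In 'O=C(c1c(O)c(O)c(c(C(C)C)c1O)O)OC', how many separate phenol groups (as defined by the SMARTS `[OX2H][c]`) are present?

[OX2H][c] is the SMARTS for a phenol: a hydroxyl oxygen attached to an aromatic carbon.
The molecule carries 4 separate instances of a hydroxyl group (-OH) meeting every constraint; each maps to a distinct set of atoms, giving 4 matches.

4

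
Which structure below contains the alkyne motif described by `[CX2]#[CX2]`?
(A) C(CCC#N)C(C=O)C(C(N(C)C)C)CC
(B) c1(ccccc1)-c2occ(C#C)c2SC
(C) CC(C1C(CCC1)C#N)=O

B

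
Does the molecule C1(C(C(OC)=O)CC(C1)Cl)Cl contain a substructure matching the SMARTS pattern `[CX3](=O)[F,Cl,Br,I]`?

No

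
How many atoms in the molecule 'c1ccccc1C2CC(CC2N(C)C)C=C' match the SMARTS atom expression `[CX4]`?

The query [CX4] means: C with X4: aliphatic carbon with exactly 4 total connections (bonds + H).
Check the 16 heavy atoms by environment: 7× C (X4) → match; 2× C (X3) → no; 1× N (X3) → no; 6× c (aromatic, X3) → no.
That gives 7 matching atoms.

7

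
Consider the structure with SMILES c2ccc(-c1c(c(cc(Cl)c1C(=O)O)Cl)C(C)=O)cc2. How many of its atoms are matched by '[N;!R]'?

0

The query [N;!R] means: aliphatic nitrogen not in a ring.
Check the 20 heavy atoms by environment: 12× c (aromatic, in 6-ring) → no; 2× Cl (acyclic) → no; 3× C (acyclic) → no; 3× O (acyclic) → no.
No environment satisfies the query, so 0 matching atoms.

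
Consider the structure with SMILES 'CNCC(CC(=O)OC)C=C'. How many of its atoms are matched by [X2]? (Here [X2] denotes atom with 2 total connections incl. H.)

1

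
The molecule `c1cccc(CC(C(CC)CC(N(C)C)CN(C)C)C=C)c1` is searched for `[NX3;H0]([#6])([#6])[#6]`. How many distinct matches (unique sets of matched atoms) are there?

2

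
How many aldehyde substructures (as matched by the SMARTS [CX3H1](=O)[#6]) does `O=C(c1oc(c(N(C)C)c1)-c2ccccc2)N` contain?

0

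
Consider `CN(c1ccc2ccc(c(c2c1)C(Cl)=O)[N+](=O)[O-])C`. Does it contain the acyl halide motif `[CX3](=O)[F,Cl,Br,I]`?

The pattern [CX3](=O)[F,Cl,Br,I] describes a carbonyl carbon bonded to a halogen — an acyl halide.
The molecule carries an acyl chloride (-C(=O)Cl), whose atoms satisfy every constraint of the query, so the pattern matches.

Yes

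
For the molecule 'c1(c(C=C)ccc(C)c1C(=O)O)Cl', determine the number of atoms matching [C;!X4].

3

The query [C;!X4] means: aliphatic carbon that does not have four total connections.
Check the 13 heavy atoms by environment: 6× c (aromatic, X3) → no; 3× C (X3) → match; 1× Cl (X1) → no; 1× C (X4) → no; 1× O (X1) → no; 1× O (X2) → no.
That gives 3 matching atoms.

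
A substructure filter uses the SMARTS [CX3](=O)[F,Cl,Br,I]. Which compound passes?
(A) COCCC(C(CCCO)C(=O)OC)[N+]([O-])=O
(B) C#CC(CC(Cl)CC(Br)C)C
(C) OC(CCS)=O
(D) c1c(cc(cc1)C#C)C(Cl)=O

D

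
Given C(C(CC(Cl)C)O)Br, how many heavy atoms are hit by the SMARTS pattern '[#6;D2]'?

2

Check the 8 heavy atoms by environment: 1× C (D1) → no; 2× C (D3) → no; 2× C (D2) → match; 1× Cl (D1) → no; 1× O (D1) → no; 1× Br (D1) → no.
That gives 2 matching atoms.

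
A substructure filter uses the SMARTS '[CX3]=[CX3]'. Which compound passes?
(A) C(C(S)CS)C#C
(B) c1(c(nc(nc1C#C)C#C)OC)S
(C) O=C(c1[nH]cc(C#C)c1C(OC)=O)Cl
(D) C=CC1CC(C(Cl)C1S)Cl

D

[CX3]=[CX3] describes a non-aromatic C=C double bond between two sp2 carbons (an alkene).
(A) has an ethynyl group (-C#CH) but the C-C bond is a triple bond, not a double bond.
(B) has an ethynyl group (-C#CH) but the C-C bond is a triple bond, not a double bond.
(C) has an ethynyl group (-C#CH) but the C-C bond is a triple bond, not a double bond.
(D) contains a vinyl group (-CH=CH2), which satisfies every atom and bond constraint.
So the answer is (D).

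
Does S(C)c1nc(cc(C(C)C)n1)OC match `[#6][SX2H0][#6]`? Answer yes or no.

Yes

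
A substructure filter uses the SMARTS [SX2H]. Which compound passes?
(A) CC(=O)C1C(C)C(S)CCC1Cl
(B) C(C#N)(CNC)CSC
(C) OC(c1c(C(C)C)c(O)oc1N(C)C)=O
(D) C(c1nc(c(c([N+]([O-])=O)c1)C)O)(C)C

[SX2H] describes an aliphatic sulfur with two connections, one being H (a thiol).
(A) contains a thiol (-SH), which satisfies every atom and bond constraint.
(B) has a methylthio ether (-SCH3) but the sulfur has H0 (bonded to two carbons), not H1.
(C) has a hydroxyl group (-OH) but it is an -OH, not an -SH.
(D) has a hydroxyl group (-OH) but it is an -OH, not an -SH.
So the answer is (A).

A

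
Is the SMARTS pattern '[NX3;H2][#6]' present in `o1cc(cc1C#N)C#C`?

The pattern [NX3;H2][#6] describes a trivalent nitrogen with two H attached to carbon — a primary amine.
The closest candidate here is a nitrile (-C#N), but the nitrogen is NX1 (triple-bonded), not NX3 with two H. No other fragment satisfies the full query, so there is no match.

No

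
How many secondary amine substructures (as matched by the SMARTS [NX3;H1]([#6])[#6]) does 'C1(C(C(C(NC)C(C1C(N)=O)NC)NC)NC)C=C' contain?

4

[NX3;H1]([#6])[#6] is the SMARTS for a secondary amine: a trivalent nitrogen with one H, bonded to two carbons.
The molecule carries 4 separate instances of an N-methylamino group (-NHCH3) meeting every constraint; each maps to a distinct set of atoms, giving 4 matches.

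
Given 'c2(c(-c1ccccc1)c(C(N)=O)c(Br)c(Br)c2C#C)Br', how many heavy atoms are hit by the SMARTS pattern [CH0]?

The query [CH0] means: aliphatic carbon with no attached hydrogen.
Check the 20 heavy atoms by environment: 7× c (aromatic, H0) → no; 3× Br (H0) → no; 5× c (aromatic, H1) → no; 2× C (H0) → match; 1× C (H1) → no; 1× O (H0) → no; 1× N (H2) → no.
That gives 2 matching atoms.

2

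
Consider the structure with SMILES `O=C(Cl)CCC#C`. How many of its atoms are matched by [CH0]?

2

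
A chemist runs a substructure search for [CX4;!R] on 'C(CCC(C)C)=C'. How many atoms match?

5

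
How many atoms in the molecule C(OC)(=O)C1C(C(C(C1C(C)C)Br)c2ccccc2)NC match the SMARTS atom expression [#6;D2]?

5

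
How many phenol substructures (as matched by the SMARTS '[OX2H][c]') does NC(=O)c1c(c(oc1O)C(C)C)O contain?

2

[OX2H][c] is the SMARTS for a phenol: a hydroxyl oxygen attached to an aromatic carbon.
The molecule carries 2 separate instances of a hydroxyl group (-OH) meeting every constraint; each maps to a distinct set of atoms, giving 2 matches.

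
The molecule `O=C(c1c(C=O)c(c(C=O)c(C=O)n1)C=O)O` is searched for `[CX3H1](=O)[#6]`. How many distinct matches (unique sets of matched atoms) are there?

4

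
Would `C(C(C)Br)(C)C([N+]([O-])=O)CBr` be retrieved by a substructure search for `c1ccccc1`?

The pattern c1ccccc1 describes six aromatic carbons in a ring — a benzene ring.
The closest candidate here is a methyl group (-CH3), but no six-membered all-carbon aromatic ring is present. No other fragment satisfies the full query, so there is no match.

No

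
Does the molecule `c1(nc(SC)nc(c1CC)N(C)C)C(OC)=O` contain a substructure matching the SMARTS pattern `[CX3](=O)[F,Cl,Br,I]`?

The pattern [CX3](=O)[F,Cl,Br,I] describes a carbonyl carbon bonded to a halogen — an acyl halide.
The closest candidate here is a methyl-ester group (-C(=O)OCH3), but the carbonyl is bonded to -O-C, not to a halogen. No other fragment satisfies the full query, so there is no match.

No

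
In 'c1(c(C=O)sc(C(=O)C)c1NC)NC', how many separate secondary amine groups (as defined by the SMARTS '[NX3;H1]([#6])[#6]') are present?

2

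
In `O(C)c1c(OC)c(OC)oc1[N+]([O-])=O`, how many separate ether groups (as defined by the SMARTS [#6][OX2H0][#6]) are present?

3

[#6][OX2H0][#6] is the SMARTS for an ether: an aliphatic oxygen bridging two carbons with no H on the oxygen.
The molecule carries 3 separate instances of a methoxy ether (-OCH3) meeting every constraint; each maps to a distinct set of atoms, giving 3 matches.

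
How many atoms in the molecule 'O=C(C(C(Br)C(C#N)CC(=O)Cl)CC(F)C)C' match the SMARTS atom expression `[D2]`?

The query [D2] means: atom with exactly two heavy-atom neighbours.
Check the 17 heavy atoms by environment: 3× C (D2) → match; 6× C (D3) → no; 2× C (D1) → no; 1× Br (D1) → no; 1× N (D1) → no; 2× O (D1) → no; 1× F (D1) → no; 1× Cl (D1) → no.
That gives 3 matching atoms.

3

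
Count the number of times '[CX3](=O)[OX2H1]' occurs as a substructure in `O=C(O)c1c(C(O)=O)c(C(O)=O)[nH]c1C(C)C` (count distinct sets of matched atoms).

[CX3](=O)[OX2H1] is the SMARTS for a carboxylic acid: an sp2 carbon double-bonded to O and single-bonded to an -OH oxygen.
The molecule carries 3 separate instances of a carboxylic acid group (-C(=O)OH) meeting every constraint; each maps to a distinct set of atoms, giving 3 matches.

3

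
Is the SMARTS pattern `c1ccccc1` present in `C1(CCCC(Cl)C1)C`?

No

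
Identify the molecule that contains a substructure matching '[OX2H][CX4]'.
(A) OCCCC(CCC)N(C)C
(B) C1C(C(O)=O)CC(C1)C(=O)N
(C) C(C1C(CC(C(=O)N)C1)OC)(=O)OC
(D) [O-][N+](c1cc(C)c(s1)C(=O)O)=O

A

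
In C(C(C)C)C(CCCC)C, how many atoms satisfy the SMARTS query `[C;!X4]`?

0

The query [C;!X4] means: aliphatic carbon that does not have four total connections.
Check the 10 heavy atoms by environment: 10× C (X4) → no.
No environment satisfies the query, so 0 matching atoms.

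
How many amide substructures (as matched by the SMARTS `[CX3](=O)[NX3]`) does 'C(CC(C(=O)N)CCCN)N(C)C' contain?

1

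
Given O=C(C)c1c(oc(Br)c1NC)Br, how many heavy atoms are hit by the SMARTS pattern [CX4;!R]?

2

The query [CX4;!R] means: aliphatic carbon with four total connections, not in a ring.
Check the 12 heavy atoms by environment: 1× o (aromatic, X2, in 5-ring) → no; 4× c (aromatic, X3, in 5-ring) → no; 2× Br (X1, acyclic) → no; 1× C (X3, acyclic) → no; 1× O (X1, acyclic) → no; 2× C (X4, acyclic) → match; 1× N (X3, acyclic) → no.
That gives 2 matching atoms.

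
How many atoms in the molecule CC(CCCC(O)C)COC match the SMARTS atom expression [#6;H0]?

0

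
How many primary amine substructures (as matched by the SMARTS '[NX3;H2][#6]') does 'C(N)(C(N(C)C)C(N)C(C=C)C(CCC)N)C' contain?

[NX3;H2][#6] is the SMARTS for a primary amine: a trivalent nitrogen with two H attached to carbon.
The molecule carries 3 separate instances of a primary amino group (-NH2) meeting every constraint; each maps to a distinct set of atoms, giving 3 matches.

3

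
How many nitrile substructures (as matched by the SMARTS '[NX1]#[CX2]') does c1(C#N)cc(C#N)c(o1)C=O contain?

2

[NX1]#[CX2] is the SMARTS for a nitrile: a nitrogen triple-bonded to a two-connected carbon.
The molecule carries 2 separate instances of a nitrile (-C#N) meeting every constraint; each maps to a distinct set of atoms, giving 2 matches.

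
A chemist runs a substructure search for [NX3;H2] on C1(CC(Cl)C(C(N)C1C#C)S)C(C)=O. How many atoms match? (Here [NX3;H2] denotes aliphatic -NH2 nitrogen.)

The query [NX3;H2] means: aliphatic N with 3 total connections, two of them H — an -NH2 nitrogen (amine or amide).
Check the 14 heavy atoms by environment: 5× C (H1, X4) → no; 1× C (H2, X4) → no; 1× S (H1, X2) → no; 1× C (H0, X2) → no; 1× C (H1, X2) → no; 1× N (H2, X3) → match; 1× C (H0, X3) → no; 1× O (H0, X1) → no; 1× C (H3, X4) → no; 1× Cl (H0, X1) → no.
That gives 1 matching atom.

1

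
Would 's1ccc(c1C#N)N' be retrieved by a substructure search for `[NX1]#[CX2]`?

Yes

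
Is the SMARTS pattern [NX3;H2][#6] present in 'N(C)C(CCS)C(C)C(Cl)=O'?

The pattern [NX3;H2][#6] describes a trivalent nitrogen with two H attached to carbon — a primary amine.
The closest candidate here is an N-methylamino group (-NHCH3), but the nitrogen bears two carbons and only one H (H1), not H2. No other fragment satisfies the full query, so there is no match.

No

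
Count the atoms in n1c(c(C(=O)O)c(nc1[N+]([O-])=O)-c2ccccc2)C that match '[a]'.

12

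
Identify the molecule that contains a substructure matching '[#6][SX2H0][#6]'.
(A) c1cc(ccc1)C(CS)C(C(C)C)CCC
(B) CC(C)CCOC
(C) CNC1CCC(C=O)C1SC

C

[#6][SX2H0][#6] describes an aliphatic sulfur bridging two carbons with no H on the sulfur (a thioether).
(A) has a thiol (-SH) but the sulfur has H1, not H0 bridging two carbons.
(B) has a methoxy ether (-OCH3) but the bridging atom is O, not S.
(C) contains a methylthio ether (-SCH3), which satisfies every atom and bond constraint.
So the answer is (C).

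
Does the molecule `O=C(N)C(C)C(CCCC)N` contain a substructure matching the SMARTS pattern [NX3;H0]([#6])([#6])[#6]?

The pattern [NX3;H0]([#6])([#6])[#6] describes a trivalent nitrogen with no H, bonded to three carbons — a tertiary amine.
The closest candidate here is a primary amide (-C(=O)NH2), but the amide nitrogen has H2 and only one carbon neighbour. No other fragment satisfies the full query, so there is no match.

No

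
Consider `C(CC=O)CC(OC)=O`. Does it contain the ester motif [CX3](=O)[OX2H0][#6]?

Yes

The pattern [CX3](=O)[OX2H0][#6] describes a carbonyl carbon bonded to an oxygen that is itself bonded to carbon (no H on that O) — an ester.
The molecule carries a methyl-ester group (-C(=O)OCH3), whose atoms satisfy every constraint of the query, so the pattern matches.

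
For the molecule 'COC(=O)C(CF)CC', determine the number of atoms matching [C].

The query [C] means: uppercase C matches aliphatic (non-aromatic) carbon only.
Check the 9 heavy atoms by environment: 6× C → match; 1× F → no; 2× O → no.
That gives 6 matching atoms.

6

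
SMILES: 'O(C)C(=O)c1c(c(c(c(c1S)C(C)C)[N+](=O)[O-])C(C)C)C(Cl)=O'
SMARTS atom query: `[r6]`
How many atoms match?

6

Check the 23 heavy atoms by environment: 6× c (aromatic, in 6-ring) → match; 1× S (acyclic) → no; 9× C (acyclic) → no; 4× O (acyclic) → no; 1× Cl (acyclic) → no; 1× N (charge +1, acyclic) → no; 1× O (charge -1, acyclic) → no.
That gives 6 matching atoms.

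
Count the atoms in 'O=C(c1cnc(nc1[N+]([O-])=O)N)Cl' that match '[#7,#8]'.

The query [#7,#8] means: nitrogen or oxygen (comma = OR).
Check the 13 heavy atoms by environment: 2× n (aromatic) → match; 4× c (aromatic) → no; 1× C → no; 2× O → match; 1× Cl → no; 1× N (charge +1) → match; 1× O (charge -1) → match; 1× N → match.
Summing the matching environments: 2 + 2 + 1 + 1 + 1 = 7 matching atoms.

7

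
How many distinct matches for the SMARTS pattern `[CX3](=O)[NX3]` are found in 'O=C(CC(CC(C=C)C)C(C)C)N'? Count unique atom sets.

1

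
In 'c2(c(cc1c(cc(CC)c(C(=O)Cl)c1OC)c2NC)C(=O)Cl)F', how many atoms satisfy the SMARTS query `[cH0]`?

8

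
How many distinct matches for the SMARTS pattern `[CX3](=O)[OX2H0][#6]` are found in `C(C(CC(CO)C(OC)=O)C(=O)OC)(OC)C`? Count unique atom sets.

2

[CX3](=O)[OX2H0][#6] is the SMARTS for an ester: a carbonyl carbon bonded to an oxygen that is itself bonded to carbon (no H on that O).
The molecule carries 2 separate instances of a methyl-ester group (-C(=O)OCH3) meeting every constraint; each maps to a distinct set of atoms, giving 2 matches.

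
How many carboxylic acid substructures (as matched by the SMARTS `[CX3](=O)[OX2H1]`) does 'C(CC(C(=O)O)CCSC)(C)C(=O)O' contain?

[CX3](=O)[OX2H1] is the SMARTS for a carboxylic acid: an sp2 carbon double-bonded to O and single-bonded to an -OH oxygen.
The molecule carries 2 separate instances of a carboxylic acid group (-C(=O)OH) meeting every constraint; each maps to a distinct set of atoms, giving 2 matches.

2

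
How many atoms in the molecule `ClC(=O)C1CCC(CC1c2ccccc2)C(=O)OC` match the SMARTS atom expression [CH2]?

3

The query [CH2] means: aliphatic carbon with exactly two hydrogens.
Check the 19 heavy atoms by environment: 3× C (H1) → no; 3× C (H2) → match; 2× C (H0) → no; 3× O (H0) → no; 1× Cl (H0) → no; 1× c (aromatic, H0) → no; 5× c (aromatic, H1) → no; 1× C (H3) → no.
That gives 3 matching atoms.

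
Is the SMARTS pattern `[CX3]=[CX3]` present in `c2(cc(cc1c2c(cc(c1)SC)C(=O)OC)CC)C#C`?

No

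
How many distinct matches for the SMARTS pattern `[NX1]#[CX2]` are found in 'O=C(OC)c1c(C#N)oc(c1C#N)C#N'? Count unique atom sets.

[NX1]#[CX2] is the SMARTS for a nitrile: a nitrogen triple-bonded to a two-connected carbon.
The molecule carries 3 separate instances of a nitrile (-C#N) meeting every constraint; each maps to a distinct set of atoms, giving 3 matches.

3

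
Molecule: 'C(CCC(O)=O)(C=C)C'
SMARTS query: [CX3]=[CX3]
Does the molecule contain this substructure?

Yes

The pattern [CX3]=[CX3] describes a non-aromatic C=C double bond between two sp2 carbons — an alkene.
The molecule carries a vinyl group (-CH=CH2), whose atoms satisfy every constraint of the query, so the pattern matches.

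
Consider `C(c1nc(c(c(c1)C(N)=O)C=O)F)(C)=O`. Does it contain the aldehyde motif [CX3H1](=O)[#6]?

Yes

The pattern [CX3H1](=O)[#6] describes an sp2 carbon with one H, double-bonded to O and single-bonded to carbon — an aldehyde.
The molecule carries an aldehyde (-CHO), whose atoms satisfy every constraint of the query, so the pattern matches.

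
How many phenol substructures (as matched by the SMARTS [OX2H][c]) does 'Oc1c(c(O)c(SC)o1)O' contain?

3

[OX2H][c] is the SMARTS for a phenol: a hydroxyl oxygen attached to an aromatic carbon.
The molecule carries 3 separate instances of a hydroxyl group (-OH) meeting every constraint; each maps to a distinct set of atoms, giving 3 matches.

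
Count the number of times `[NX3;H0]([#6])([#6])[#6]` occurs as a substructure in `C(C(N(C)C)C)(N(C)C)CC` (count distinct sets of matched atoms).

[NX3;H0]([#6])([#6])[#6] is the SMARTS for a tertiary amine: a trivalent nitrogen with no H, bonded to three carbons.
The molecule carries 2 separate instances of a dimethylamino group (-N(CH3)2) meeting every constraint; each maps to a distinct set of atoms, giving 2 matches.

2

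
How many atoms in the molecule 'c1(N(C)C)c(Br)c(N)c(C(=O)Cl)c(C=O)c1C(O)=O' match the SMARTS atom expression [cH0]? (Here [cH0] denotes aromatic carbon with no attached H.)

6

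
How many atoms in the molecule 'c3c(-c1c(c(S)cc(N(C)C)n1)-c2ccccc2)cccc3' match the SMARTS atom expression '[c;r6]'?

The query [c;r6] means: aromatic carbon that belongs to a six-membered ring.
Check the 22 heavy atoms by environment: 1× n (aromatic, in 6-ring) → no; 17× c (aromatic, in 6-ring) → match; 1× N (acyclic) → no; 2× C (acyclic) → no; 1× S (acyclic) → no.
That gives 17 matching atoms.

17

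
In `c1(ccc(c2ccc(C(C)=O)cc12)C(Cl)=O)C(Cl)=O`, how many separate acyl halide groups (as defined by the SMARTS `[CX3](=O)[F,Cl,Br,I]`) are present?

2

[CX3](=O)[F,Cl,Br,I] is the SMARTS for an acyl halide: a carbonyl carbon bonded to a halogen.
The molecule carries 2 separate instances of an acyl chloride (-C(=O)Cl) meeting every constraint; each maps to a distinct set of atoms, giving 2 matches.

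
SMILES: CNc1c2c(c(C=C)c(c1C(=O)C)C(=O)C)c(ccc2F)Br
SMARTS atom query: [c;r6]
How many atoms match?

The query [c;r6] means: aromatic carbon that belongs to a six-membered ring.
Check the 22 heavy atoms by environment: 10× c (aromatic, in 6-ring) → match; 1× Br (acyclic) → no; 1× N (acyclic) → no; 7× C (acyclic) → no; 2× O (acyclic) → no; 1× F (acyclic) → no.
That gives 10 matching atoms.

10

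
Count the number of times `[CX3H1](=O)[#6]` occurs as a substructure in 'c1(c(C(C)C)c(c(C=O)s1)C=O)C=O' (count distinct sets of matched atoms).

3

[CX3H1](=O)[#6] is the SMARTS for an aldehyde: an sp2 carbon with one H, double-bonded to O and single-bonded to carbon.
The molecule carries 3 separate instances of an aldehyde (-CHO) meeting every constraint; each maps to a distinct set of atoms, giving 3 matches.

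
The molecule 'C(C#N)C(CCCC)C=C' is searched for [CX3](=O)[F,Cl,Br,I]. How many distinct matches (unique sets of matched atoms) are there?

0

[CX3](=O)[F,Cl,Br,I] is the SMARTS for an acyl halide: a carbonyl carbon bonded to a halogen.
No fragment in the molecule satisfies every constraint, giving 0 matches.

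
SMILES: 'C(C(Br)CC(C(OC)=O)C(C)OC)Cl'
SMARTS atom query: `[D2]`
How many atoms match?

The query [D2] means: atom with exactly two heavy-atom neighbours.
Check the 14 heavy atoms by environment: 3× C (D1) → no; 4× C (D3) → no; 2× C (D2) → match; 2× O (D2) → match; 1× Br (D1) → no; 1× Cl (D1) → no; 1× O (D1) → no.
Summing the matching environments: 2 + 2 = 4 matching atoms.

4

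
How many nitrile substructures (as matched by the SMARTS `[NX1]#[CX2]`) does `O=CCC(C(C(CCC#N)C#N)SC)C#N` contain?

3

[NX1]#[CX2] is the SMARTS for a nitrile: a nitrogen triple-bonded to a two-connected carbon.
The molecule carries 3 separate instances of a nitrile (-C#N) meeting every constraint; each maps to a distinct set of atoms, giving 3 matches.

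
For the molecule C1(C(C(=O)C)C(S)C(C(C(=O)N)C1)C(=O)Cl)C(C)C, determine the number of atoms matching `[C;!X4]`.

3

The query [C;!X4] means: aliphatic carbon that does not have four total connections.
Check the 19 heavy atoms by environment: 10× C (X4) → no; 3× C (X3) → match; 3× O (X1) → no; 1× Cl (X1) → no; 1× S (X2) → no; 1× N (X3) → no.
That gives 3 matching atoms.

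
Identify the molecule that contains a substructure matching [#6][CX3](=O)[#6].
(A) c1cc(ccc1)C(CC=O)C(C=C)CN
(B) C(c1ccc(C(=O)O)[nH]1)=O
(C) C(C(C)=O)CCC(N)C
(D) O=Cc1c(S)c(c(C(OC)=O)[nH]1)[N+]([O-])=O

C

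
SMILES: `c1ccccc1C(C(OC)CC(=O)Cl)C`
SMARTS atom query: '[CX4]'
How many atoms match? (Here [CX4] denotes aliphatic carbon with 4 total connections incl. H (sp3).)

5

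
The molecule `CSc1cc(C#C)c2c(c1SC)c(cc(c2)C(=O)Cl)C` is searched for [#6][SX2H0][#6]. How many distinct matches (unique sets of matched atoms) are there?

2

[#6][SX2H0][#6] is the SMARTS for a thioether: an aliphatic sulfur bridging two carbons with no H on the sulfur.
The molecule carries 2 separate instances of a methylthio ether (-SCH3) meeting every constraint; each maps to a distinct set of atoms, giving 2 matches.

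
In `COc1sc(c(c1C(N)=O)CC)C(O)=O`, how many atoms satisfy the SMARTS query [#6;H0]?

6

The query [#6;H0] means: any carbon with no attached hydrogen.
Check the 15 heavy atoms by environment: 1× s (aromatic, H0) → no; 4× c (aromatic, H0) → match; 2× C (H0) → match; 3× O (H0) → no; 1× N (H2) → no; 2× C (H3) → no; 1× C (H2) → no; 1× O (H1) → no.
Summing the matching environments: 4 + 2 = 6 matching atoms.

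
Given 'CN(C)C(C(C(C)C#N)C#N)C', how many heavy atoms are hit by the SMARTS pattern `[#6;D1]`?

The query [#6;D1] means: carbon bonded to exactly one heavy atom.
Check the 12 heavy atoms by environment: 4× C (D1) → match; 3× C (D3) → no; 1× N (D3) → no; 2× C (D2) → no; 2× N (D1) → no.
That gives 4 matching atoms.

4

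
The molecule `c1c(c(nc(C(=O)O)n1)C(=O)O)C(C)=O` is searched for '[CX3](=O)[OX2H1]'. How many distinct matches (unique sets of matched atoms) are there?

2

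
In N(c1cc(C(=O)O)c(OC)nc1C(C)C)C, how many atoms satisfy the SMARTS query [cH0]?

The query [cH0] means: aromatic carbon with no attached hydrogen (substituted or ring-fusion).
Check the 16 heavy atoms by environment: 1× n (aromatic, H0) → no; 4× c (aromatic, H0) → match; 1× c (aromatic, H1) → no; 1× C (H1) → no; 4× C (H3) → no; 1× C (H0) → no; 2× O (H0) → no; 1× O (H1) → no; 1× N (H1) → no.
That gives 4 matching atoms.

4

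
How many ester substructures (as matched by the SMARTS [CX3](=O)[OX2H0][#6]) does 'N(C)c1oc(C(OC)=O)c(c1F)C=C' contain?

1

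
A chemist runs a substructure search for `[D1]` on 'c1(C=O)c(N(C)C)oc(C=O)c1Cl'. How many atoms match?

Check the 13 heavy atoms by environment: 1× o (aromatic, D2) → no; 4× c (aromatic, D3) → no; 2× C (D2) → no; 2× O (D1) → match; 1× N (D3) → no; 2× C (D1) → match; 1× Cl (D1) → match.
Summing the matching environments: 2 + 2 + 1 = 5 matching atoms.

5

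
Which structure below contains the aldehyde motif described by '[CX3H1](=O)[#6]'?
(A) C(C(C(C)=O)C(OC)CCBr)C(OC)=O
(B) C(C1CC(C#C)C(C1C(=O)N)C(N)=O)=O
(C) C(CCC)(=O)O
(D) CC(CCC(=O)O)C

[CX3H1](=O)[#6] describes an sp2 carbon with one H, double-bonded to O and single-bonded to carbon (an aldehyde).
(A) has an acetyl/ketone group (-C(=O)CH3) but the carbonyl carbon has H0 (two carbon neighbours), not H1.
(B) contains an aldehyde (-CHO), which satisfies every atom and bond constraint.
(C) has a carboxylic acid group (-C(=O)OH) but the carbonyl carbon has H0 and is bonded to O, not H1.
(D) has a carboxylic acid group (-C(=O)OH) but the carbonyl carbon has H0 and is bonded to O, not H1.
So the answer is (B).

B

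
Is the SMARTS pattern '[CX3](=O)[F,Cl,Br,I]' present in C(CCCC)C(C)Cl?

No

The pattern [CX3](=O)[F,Cl,Br,I] describes a carbonyl carbon bonded to a halogen — an acyl halide.
The closest candidate here is a chloro substituent, but the Cl is not on a carbonyl carbon. No other fragment satisfies the full query, so there is no match.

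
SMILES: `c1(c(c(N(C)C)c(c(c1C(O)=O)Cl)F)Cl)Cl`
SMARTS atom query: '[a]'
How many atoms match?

6

The query [a] means: a matches any aromatic atom.
Check the 16 heavy atoms by environment: 6× c (aromatic) → match; 3× Cl → no; 3× C → no; 2× O → no; 1× F → no; 1× N → no.
That gives 6 matching atoms.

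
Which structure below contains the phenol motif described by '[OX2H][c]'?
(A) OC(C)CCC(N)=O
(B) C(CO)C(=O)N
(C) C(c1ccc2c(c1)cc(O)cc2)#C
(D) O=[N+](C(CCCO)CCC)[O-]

[OX2H][c] describes a hydroxyl oxygen attached to an aromatic carbon (a phenol).
(A) has a hydroxyl group (-OH) but the -OH is on an aliphatic carbon, not an aromatic c.
(B) has a hydroxyl group (-OH) but the -OH is on an aliphatic carbon, not an aromatic c.
(C) contains a hydroxyl group (-OH), which satisfies every atom and bond constraint.
(D) has a hydroxyl group (-OH) but the -OH is on an aliphatic carbon, not an aromatic c.
So the answer is (C).

C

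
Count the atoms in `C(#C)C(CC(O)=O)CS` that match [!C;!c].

3

The query [!C;!c] means: neither aliphatic nor aromatic carbon — same as [!#6].
Check the 9 heavy atoms by environment: 6× C → no; 2× O → match; 1× S → match.
Summing the matching environments: 2 + 1 = 3 matching atoms.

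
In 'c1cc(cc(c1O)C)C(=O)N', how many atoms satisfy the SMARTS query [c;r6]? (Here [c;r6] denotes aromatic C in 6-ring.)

6

The query [c;r6] means: aromatic carbon that belongs to a six-membered ring.
Check the 11 heavy atoms by environment: 6× c (aromatic, in 6-ring) → match; 2× O (acyclic) → no; 2× C (acyclic) → no; 1× N (acyclic) → no.
That gives 6 matching atoms.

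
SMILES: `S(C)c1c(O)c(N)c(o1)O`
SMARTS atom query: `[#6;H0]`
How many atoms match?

4

The query [#6;H0] means: any carbon with no attached hydrogen.
Check the 10 heavy atoms by environment: 1× o (aromatic, H0) → no; 4× c (aromatic, H0) → match; 2× O (H1) → no; 1× S (H0) → no; 1× C (H3) → no; 1× N (H2) → no.
That gives 4 matching atoms.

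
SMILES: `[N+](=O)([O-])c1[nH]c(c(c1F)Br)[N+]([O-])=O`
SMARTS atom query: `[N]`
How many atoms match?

2

The query [N] means: uppercase N matches aliphatic (non-aromatic) nitrogen only.
Check the 13 heavy atoms by environment: 1× n (aromatic) → no; 4× c (aromatic) → no; 1× F → no; 2× N (charge +1) → match; 2× O (charge -1) → no; 2× O → no; 1× Br → no.
That gives 2 matching atoms.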